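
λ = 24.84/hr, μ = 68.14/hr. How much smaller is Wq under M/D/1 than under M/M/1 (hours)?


ρ = 24.84/68.14 = 0.3645
Wq(M/M/1) = ρ/(μ−λ) = 0.3645/43.30 = 0.008419 hr
Wq(M/D/1) = ρ/(2(μ−λ)) = 0.004210 hr
Savings = 0.008419 − 0.004210 = 0.004210 hr

Final: 0.004210 hr


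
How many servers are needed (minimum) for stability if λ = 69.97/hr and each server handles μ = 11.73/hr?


Stability requires cμ > λ ⇔ c > λ/μ.
λ/μ = 69.97/11.73 = 5.9650
Minimum integer c = ⌊5.9650⌋ + 1 = 6
Check: 6·11.73 = 70.38 > 69.97, while 5·11.73 = 58.65 ≤ 69.97

Final: 6 servers


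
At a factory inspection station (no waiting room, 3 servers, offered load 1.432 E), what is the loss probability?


B(c,a) = (a^c/c!) / Σ_{k=0}^{c} a^k/k!
a^3/3! = 0.489416
Σ terms (k=0..3): 1.00000 + 1.43200 + 1.02531 + 0.48942 = 3.946728
B = 0.489416/3.946728 = 0.124005

Final: 0.124005


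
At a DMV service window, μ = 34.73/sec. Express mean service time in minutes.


Mean service time = 1/μ = 1/34.73 second = 0.02879 second
In minutes: 0.02879 × 0.0166667 = 0.0004799 min

Final: 0.0004799 min


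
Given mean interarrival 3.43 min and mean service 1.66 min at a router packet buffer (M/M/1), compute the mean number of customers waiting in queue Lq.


λ = 60/3.43 = 17.4927 /hr
μ = 60/1.66 = 36.1446 /hr
ρ = λ/μ = 17.4927/36.1446 = 0.4840
Lq = ρ²/(1−ρ) = 0.2342/0.5160 = 0.4539

Final: 0.4539


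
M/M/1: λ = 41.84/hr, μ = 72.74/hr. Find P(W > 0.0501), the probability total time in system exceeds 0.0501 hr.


W ~ Exponential(μ−λ) for M/M/1.
μ − λ = 72.74 − 41.84 = 30.9000
P(W > t) = e^{−(μ−λ)t} = e^{−1.5481} = 0.212654

Final: 0.212654


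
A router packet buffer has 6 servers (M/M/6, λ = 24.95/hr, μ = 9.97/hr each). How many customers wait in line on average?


a = λ/μ = 2.5025; ρ = a/6 = 0.4171
P₀ = 0.081413
Lq = P₀·a^c·ρ / (c!·(1−ρ)²) = 0.081413·245.61357·0.4171/(720·0.33979)
= 0.03409

Final: 0.03409


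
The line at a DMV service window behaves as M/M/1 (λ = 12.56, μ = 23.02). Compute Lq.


ρ = 12.56/23.02 = 0.5456
Lq = ρ²/(1−ρ) = 0.2977/0.4544 = 0.6552

Final: 0.6552


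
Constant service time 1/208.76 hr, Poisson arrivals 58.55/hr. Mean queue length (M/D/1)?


ρ = 58.55/208.76 = 0.2805
M/D/1: Lq = ρ²/(2(1−ρ)) = 0.07866/(2·0.7195) = 0.05466

Final: 0.05466


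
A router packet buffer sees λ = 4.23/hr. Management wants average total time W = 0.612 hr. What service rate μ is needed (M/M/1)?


W = 1/(μ−λ) ⇒ μ − λ = 1/W = 1/0.612 = 1.6340
μ = λ + 1/W = 4.23 + 1.6340 = 5.8640 per hr

Final: 5.8640 /hr


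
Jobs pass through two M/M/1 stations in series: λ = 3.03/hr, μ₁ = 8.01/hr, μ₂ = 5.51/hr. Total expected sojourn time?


Each node sees arrival rate λ = 3.03/hr (tandem ⇒ throughput preserved).
W₁ = 1/(μ₁−λ) = 1/(8.01−3.03) = 0.20080 hr
W₂ = 1/(μ₂−λ) = 1/(5.51−3.03) = 0.40323 hr
W_total = W₁ + W₂ = 0.20080 + 0.40323 = 0.60403 hr

Final: 0.60403 hr


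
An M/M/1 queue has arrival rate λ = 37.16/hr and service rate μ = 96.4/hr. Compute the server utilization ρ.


ρ = λ/μ = 37.16/96.4 = 0.3855

Final: 0.3855


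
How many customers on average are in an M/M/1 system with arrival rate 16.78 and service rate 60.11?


ρ = λ/μ = 16.78/60.11 = 0.2792
L = ρ/(1−ρ) = 0.2792/(1 − 0.2792) = 0.2792/0.7208 = 0.3873

Final: 0.3873


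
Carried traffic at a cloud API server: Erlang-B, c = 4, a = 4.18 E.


B(4,4.18) = 0.327766 (Erlang-B)
Carried load = a(1 − B) = 4.18·(1 − 0.327766) = 4.18·0.672234 = 2.8099 E

Final: 2.8099 Erlangs


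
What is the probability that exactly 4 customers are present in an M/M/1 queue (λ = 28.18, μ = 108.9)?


ρ = 28.18/108.9 = 0.2588
P_n = (1−ρ)·ρ^n = (1 − 0.2588)·0.2588^4 = 0.7412·0.004484 = 0.003324

Final: 0.003324


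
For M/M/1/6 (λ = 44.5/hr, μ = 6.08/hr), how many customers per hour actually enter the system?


ρ = 7.3191; P_K = (1−ρ)ρ^6/(1−ρ^7) = 0.863372
λ_eff = λ(1 − P_K) = 44.5·(1 − 0.863372) = 44.5·0.136628 = 6.0800 /hr

Final: 6.0800 /hr


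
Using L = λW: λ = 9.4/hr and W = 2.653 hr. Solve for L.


L = λW = 9.4·2.653 = 24.9382

Final: 24.9382


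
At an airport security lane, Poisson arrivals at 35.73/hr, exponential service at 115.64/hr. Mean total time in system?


W = 1/(μ−λ) = 1/(115.64 − 35.73) = 1/79.91 = 0.01251 hr

Final: 0.01251 hr


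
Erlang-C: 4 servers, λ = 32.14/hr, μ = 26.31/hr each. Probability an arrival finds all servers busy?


a = λ/μ = 1.2216; ρ = a/4 = 0.3054
P₀ = 0.293674 (from M/M/c formula)
C(c,a) = [a^c/(c!(1−ρ))]·P₀ = [2.22690/(24·0.6946)]·0.293674
= 0.13358·0.293674 = 0.039230

Final: 0.039230


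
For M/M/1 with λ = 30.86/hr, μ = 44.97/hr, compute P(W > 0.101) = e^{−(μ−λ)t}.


W ~ Exponential(μ−λ) for M/M/1.
μ − λ = 44.97 − 30.86 = 14.1100
P(W > t) = e^{−(μ−λ)t} = e^{−1.4251} = 0.240482

Final: 0.240482


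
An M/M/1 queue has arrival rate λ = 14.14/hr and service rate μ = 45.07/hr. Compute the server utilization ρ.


ρ = λ/μ = 14.14/45.07 = 0.3137

Final: 0.3137


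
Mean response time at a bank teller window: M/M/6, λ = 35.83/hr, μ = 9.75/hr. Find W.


a = 3.6749; ρ = 0.6125; P₀ = 0.023975
Lq = P₀·a^c·ρ/(c!(1−ρ)²) = 0.33449
Wq = Lq/λ = 0.33449/35.83 = 0.009335 hr
W = Wq + 1/μ = 0.009335 + 0.10256 = 0.11190 hr

Final: 0.11190 hr


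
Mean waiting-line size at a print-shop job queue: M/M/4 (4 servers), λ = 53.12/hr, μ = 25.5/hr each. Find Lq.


a = λ/μ = 2.0831; ρ = a/4 = 0.5208
P₀ = 0.119093
Lq = P₀·a^c·ρ / (c!·(1−ρ)²) = 0.119093·18.83092·0.5208/(24·0.22965)
= 0.21191

Final: 0.21191


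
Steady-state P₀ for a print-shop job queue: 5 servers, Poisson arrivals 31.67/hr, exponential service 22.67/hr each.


a = λ/μ = 31.67/22.67 = 1.3970; ρ = a/c = 0.2794
Σ_{k=0}^{4} a^k/k! (terms k=0..4) = 1.00000 + 1.39700 + 0.97581 + 0.45440 + 0.15870 = 3.98590
Tail: a^5/(5!(1−ρ)) = 5.32087/(120·0.7206) = 0.06153
P₀ = 1/(3.98590 + 0.06153) = 1/4.04744 = 0.247070

Final: 0.247070


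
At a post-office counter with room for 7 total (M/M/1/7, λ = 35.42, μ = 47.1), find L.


ρ = 35.42/47.1 = 0.7520
L = ρ[1 − (K+1)ρ^K + Kρ^(K+1)] / [(1−ρ)(1−ρ^(K+1))]
Numerator: 0.7520·(1 − 8·0.136017 + 7·0.102287) = 0.472171
Denominator: (0.2480)·(0.897713) = 0.222618
L = 0.472171/0.222618 = 2.1210

Final: 2.1210


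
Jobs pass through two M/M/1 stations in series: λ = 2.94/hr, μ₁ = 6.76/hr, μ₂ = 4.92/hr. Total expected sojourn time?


Each node sees arrival rate λ = 2.94/hr (tandem ⇒ throughput preserved).
W₁ = 1/(μ₁−λ) = 1/(6.76−2.94) = 0.26178 hr
W₂ = 1/(μ₂−λ) = 1/(4.92−2.94) = 0.50505 hr
W_total = W₁ + W₂ = 0.26178 + 0.50505 = 0.76683 hr

Final: 0.76683 hr


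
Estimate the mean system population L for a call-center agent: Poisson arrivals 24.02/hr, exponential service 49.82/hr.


ρ = λ/μ = 24.02/49.82 = 0.4821
L = ρ/(1−ρ) = 0.4821/(1 − 0.4821) = 0.4821/0.5179 = 0.9310

Final: 0.9310


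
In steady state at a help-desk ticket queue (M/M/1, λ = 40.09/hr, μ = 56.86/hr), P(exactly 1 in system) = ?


ρ = 40.09/56.86 = 0.7051
P_n = (1−ρ)·ρ^n = (1 − 0.7051)·0.7051^1 = 0.2949·0.705065 = 0.207948

Final: 0.207948


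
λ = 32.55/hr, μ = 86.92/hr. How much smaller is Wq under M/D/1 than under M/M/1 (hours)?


ρ = 32.55/86.92 = 0.3745
Wq(M/M/1) = ρ/(μ−λ) = 0.3745/54.37 = 0.006888 hr
Wq(M/D/1) = ρ/(2(μ−λ)) = 0.003444 hr
Savings = 0.006888 − 0.003444 = 0.003444 hr

Final: 0.003444 hr


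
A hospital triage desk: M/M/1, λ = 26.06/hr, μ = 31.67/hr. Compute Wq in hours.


ρ = 26.06/31.67 = 0.8229
Wq = ρ/(μ−λ) = 0.8229/(31.67 − 26.06) = 0.8229/5.61 = 0.1467 hr

Final: 0.1467 hr


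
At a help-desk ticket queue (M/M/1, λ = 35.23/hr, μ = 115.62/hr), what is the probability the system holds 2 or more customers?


ρ = 35.23/115.62 = 0.3047
P(N ≥ n) = ρ^n = 0.3047^2 = 0.092845

Final: 0.092845


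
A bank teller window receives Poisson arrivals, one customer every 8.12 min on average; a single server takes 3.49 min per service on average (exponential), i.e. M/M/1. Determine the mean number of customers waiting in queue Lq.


λ = 60/8.12 = 7.3892 /hr
μ = 60/3.49 = 17.1920 /hr
ρ = λ/μ = 7.3892/17.1920 = 0.4298
Lq = ρ²/(1−ρ) = 0.1847/0.5702 = 0.3240

Final: 0.3240


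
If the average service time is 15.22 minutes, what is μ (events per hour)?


μ = 1/(service time) in consistent units.
1 hour = 60 min, so μ = 60/15.22 = 3.9422 per hour

Final: 3.9422 /hr


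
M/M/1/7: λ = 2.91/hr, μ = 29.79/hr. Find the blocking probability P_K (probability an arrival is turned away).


ρ = λ/μ = 2.91/29.79 = 0.09768
P_K = (1−ρ)ρ^K/(1−ρ^(K+1)) = (0.9023·0.00000008487)/(1 − 0.000000008290)
= 0.00000007658/1.000000 = 0.00000007658

Final: 0.00000007658


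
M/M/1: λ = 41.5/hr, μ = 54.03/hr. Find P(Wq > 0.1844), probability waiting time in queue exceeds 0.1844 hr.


ρ = 41.5/54.03 = 0.7681
P(Wq > t) = ρ·e^{−(μ−λ)t} = 0.7681·e^{−2.3105}
= 0.7681·0.099208 = 0.076201

Final: 0.076201


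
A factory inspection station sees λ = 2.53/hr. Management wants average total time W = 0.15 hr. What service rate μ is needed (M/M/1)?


W = 1/(μ−λ) ⇒ μ − λ = 1/W = 1/0.15 = 6.6667
μ = λ + 1/W = 2.53 + 6.6667 = 9.1967 per hr

Final: 9.1967 /hr


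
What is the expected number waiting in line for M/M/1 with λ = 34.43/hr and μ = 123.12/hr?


ρ = 34.43/123.12 = 0.2796
Lq = ρ²/(1−ρ) = 0.07820/0.7204 = 0.1086

Final: 0.1086


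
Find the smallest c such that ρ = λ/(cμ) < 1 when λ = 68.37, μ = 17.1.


Stability requires cμ > λ ⇔ c > λ/μ.
λ/μ = 68.37/17.1 = 3.9982
Minimum integer c = ⌊3.9982⌋ + 1 = 4
Check: 4·17.1 = 68.40 > 68.37, while 3·17.1 = 51.30 ≤ 68.37

Final: 4 servers


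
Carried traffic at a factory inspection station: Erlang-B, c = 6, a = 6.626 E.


B(6,6.626) = 0.307410 (Erlang-B)
Carried load = a(1 − B) = 6.626·(1 − 0.307410) = 6.626·0.692590 = 4.5891 E

Final: 4.5891 Erlangs


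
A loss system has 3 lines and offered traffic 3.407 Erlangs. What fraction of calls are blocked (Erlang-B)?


B(c,a) = (a^c/c!) / Σ_{k=0}^{c} a^k/k!
a^3/3! = 6.591210
Σ terms (k=0..3): 1.00000 + 3.40700 + 5.80382 + 6.59121 = 16.802035
B = 6.591210/16.802035 = 0.392286

Final: 0.392286


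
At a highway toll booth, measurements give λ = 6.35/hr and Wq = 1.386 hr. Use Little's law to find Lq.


Lq = λWq = 6.35·1.386 = 8.8011

Final: 8.8011


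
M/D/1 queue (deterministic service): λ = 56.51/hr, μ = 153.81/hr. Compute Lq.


ρ = 56.51/153.81 = 0.3674
M/D/1: Lq = ρ²/(2(1−ρ)) = 0.1350/(2·0.6326) = 0.10669

Final: 0.10669


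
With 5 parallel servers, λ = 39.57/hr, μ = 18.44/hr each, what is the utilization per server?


ρ = λ/(cμ) = 39.57/(5·18.44) = 39.57/92.20 = 0.4292

Final: 0.4292


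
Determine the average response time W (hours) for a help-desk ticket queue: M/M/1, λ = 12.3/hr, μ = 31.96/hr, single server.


W = 1/(μ−λ) = 1/(31.96 − 12.3) = 1/19.66 = 0.05086 hr

Final: 0.05086 hr


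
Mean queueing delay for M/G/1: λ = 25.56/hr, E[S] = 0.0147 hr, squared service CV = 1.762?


ρ = λ·E[S] = 25.56·0.0147 = 0.3757
E[S²] = E[S]²(1+C_s²) = 0.0147²·(1+1.762) = 0.0005968
Wq = λ·E[S²]/(2(1−ρ)) = 25.56·0.0005968/(2·0.6243) = 0.01222 hr

Final: 0.01222 hr


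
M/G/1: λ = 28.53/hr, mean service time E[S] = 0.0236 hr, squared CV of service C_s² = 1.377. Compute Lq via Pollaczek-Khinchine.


ρ = λ·E[S] = 28.53·0.0236 = 0.6733
Lq = ρ²(1+C_s²)/(2(1−ρ)) = 0.4533·(1+1.377)/(2·0.3267)
= 0.4533·2.3770/0.6534 = 1.64926

Final: 1.64926


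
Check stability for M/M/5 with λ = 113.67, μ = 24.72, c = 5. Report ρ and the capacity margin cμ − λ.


Total capacity cμ = 5·24.72 = 123.60/hr
ρ = λ/(cμ) = 113.67/123.60 = 0.9197
Stable ⇔ ρ < 1: YES
Spare capacity = cμ − λ = 123.60 − 113.67 = 9.93/hr

Final: ρ = 0.9197; stable; margin = 9.93/hr


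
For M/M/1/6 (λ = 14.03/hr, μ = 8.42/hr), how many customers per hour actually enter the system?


ρ = 1.6663; P_K = (1−ρ)ρ^6/(1−ρ^7) = 0.411393
λ_eff = λ(1 − P_K) = 14.03·(1 − 0.411393) = 14.03·0.588607 = 8.2582 /hr

Final: 8.2582 /hr


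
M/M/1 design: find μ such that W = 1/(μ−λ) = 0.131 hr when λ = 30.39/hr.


W = 1/(μ−λ) ⇒ μ − λ = 1/W = 1/0.131 = 7.6336
μ = λ + 1/W = 30.39 + 7.6336 = 38.0236 per hr

Final: 38.0236 /hr


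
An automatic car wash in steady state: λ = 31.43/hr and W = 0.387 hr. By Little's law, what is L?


L = λW = 31.43·0.387 = 12.1634

Final: 12.1634


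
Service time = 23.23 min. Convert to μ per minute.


μ = 1/(service time) in consistent units.
1 minute = 1 min, so μ = 1/23.23 = 0.04305 per minute

Final: 0.04305 /min


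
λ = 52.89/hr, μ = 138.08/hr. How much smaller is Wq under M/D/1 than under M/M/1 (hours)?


ρ = 52.89/138.08 = 0.3830
Wq(M/M/1) = ρ/(μ−λ) = 0.3830/85.19 = 0.004496 hr
Wq(M/D/1) = ρ/(2(μ−λ)) = 0.002248 hr
Savings = 0.004496 − 0.002248 = 0.002248 hr

Final: 0.002248 hr


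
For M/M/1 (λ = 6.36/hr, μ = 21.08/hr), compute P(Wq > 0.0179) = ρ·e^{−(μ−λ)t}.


ρ = 6.36/21.08 = 0.3017
P(Wq > t) = ρ·e^{−(μ−λ)t} = 0.3017·e^{−0.2635}
= 0.3017·0.768367 = 0.231822

Final: 0.231822


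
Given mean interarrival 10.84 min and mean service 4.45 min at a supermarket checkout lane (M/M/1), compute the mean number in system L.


λ = 60/10.84 = 5.5351 /hr
μ = 60/4.45 = 13.4831 /hr
ρ = λ/μ = 5.5351/13.4831 = 0.4105
L = ρ/(1−ρ) = 0.4105/0.5895 = 0.6964

Final: 0.6964


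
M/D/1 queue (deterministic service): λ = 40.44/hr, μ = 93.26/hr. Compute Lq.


ρ = 40.44/93.26 = 0.4336
M/D/1: Lq = ρ²/(2(1−ρ)) = 0.1880/(2·0.5664) = 0.16600

Final: 0.16600


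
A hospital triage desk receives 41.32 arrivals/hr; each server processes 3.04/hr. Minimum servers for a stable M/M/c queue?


Stability requires cμ > λ ⇔ c > λ/μ.
λ/μ = 41.32/3.04 = 13.5921
Minimum integer c = ⌊13.5921⌋ + 1 = 14
Check: 14·3.04 = 42.56 > 41.32, while 13·3.04 = 39.52 ≤ 41.32

Final: 14 servers


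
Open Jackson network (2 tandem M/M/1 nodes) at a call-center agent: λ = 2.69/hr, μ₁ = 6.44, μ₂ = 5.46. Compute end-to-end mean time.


Each node sees arrival rate λ = 2.69/hr (tandem ⇒ throughput preserved).
W₁ = 1/(μ₁−λ) = 1/(6.44−2.69) = 0.26667 hr
W₂ = 1/(μ₂−λ) = 1/(5.46−2.69) = 0.36101 hr
W_total = W₁ + W₂ = 0.26667 + 0.36101 = 0.62768 hr

Final: 0.62768 hr


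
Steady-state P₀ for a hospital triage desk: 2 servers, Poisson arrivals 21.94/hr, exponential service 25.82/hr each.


a = λ/μ = 21.94/25.82 = 0.8497; ρ = a/c = 0.4249
Σ_{k=0}^{1} a^k/k! (terms k=0..1) = 1.00000 + 0.84973 = 1.84973
Tail: a^2/(2!(1−ρ)) = 0.72204/(2·0.5751) = 0.62771
P₀ = 1/(1.84973 + 0.62771) = 1/2.47744 = 0.403642

Final: 0.403642


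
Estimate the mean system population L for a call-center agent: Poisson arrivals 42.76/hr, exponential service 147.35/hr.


ρ = λ/μ = 42.76/147.35 = 0.2902
L = ρ/(1−ρ) = 0.2902/(1 − 0.2902) = 0.2902/0.7098 = 0.4088

Final: 0.4088


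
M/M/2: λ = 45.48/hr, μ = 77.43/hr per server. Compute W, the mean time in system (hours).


a = 0.5874; ρ = 0.2937; P₀ = 0.545972
Lq = P₀·a^c·ρ/(c!(1−ρ)²) = 0.05544
Wq = Lq/λ = 0.05544/45.48 = 0.001219 hr
W = Wq + 1/μ = 0.001219 + 0.01291 = 0.01413 hr

Final: 0.01413 hr


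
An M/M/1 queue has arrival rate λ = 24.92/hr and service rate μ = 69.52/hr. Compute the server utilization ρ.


ρ = λ/μ = 24.92/69.52 = 0.3585

Final: 0.3585


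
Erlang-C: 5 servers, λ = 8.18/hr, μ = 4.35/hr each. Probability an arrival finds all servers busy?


a = λ/μ = 1.8805; ρ = a/5 = 0.3761
P₀ = 0.151702 (from M/M/c formula)
C(c,a) = [a^c/(c!(1−ρ))]·P₀ = [23.51366/(120·0.6239)]·0.151702
= 0.31406·0.151702 = 0.047644

Final: 0.047644


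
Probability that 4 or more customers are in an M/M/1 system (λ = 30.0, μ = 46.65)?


ρ = 30.0/46.65 = 0.6431
P(N ≥ n) = ρ^n = 0.6431^4 = 0.171032

Final: 0.171032


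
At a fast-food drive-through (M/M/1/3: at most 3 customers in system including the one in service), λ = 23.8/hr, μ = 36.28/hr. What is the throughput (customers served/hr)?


ρ = 0.6560; P_K = (1−ρ)ρ^3/(1−ρ^4) = 0.119186
λ_eff = λ(1 − P_K) = 23.8·(1 − 0.119186) = 23.8·0.880814 = 20.9634 /hr

Final: 20.9634 /hr


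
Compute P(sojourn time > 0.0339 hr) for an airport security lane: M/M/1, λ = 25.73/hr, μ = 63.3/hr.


W ~ Exponential(μ−λ) for M/M/1.
μ − λ = 63.3 − 25.73 = 37.5700
P(W > t) = e^{−(μ−λ)t} = e^{−1.2736} = 0.279816

Final: 0.279816


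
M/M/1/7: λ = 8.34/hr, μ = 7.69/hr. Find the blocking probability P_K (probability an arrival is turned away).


ρ = λ/μ = 8.34/7.69 = 1.0845
P_K = (1−ρ)ρ^K/(1−ρ^(K+1)) = (-0.08453·1.764729)/(1 − 1.913893)
= -0.149164/-0.913893 = 0.163219

Final: 0.163219


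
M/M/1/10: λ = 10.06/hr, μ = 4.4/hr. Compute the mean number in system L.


ρ = 10.06/4.4 = 2.2864
L = ρ[1 − (K+1)ρ^K + Kρ^(K+1)] / [(1−ρ)(1−ρ^(K+1))]
Numerator: 2.2864·(1 − 11·3903.489741 + 10·8924.796999) = 105882.832584
Denominator: (-1.2864)·(-8923.796999) = 11479.247958
L = 105882.832584/11479.247958 = 9.2238

Final: 9.2238


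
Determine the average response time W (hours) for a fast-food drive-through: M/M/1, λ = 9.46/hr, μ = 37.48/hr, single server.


W = 1/(μ−λ) = 1/(37.48 − 9.46) = 1/28.02 = 0.03569 hr

Final: 0.03569 hr


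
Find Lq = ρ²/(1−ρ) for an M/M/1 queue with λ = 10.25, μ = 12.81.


ρ = 10.25/12.81 = 0.8002
Lq = ρ²/(1−ρ) = 0.6402/0.1998 = 3.2038

Final: 3.2038


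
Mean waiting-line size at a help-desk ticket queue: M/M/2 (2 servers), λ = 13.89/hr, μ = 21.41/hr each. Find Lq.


a = λ/μ = 0.6488; ρ = a/2 = 0.3244
P₀ = 0.510139
Lq = P₀·a^c·ρ / (c!·(1−ρ)²) = 0.510139·0.42089·0.3244/(2·0.45646)
= 0.07629

Final: 0.07629


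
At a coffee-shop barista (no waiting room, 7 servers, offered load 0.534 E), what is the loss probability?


B(c,a) = (a^c/c!) / Σ_{k=0}^{c} a^k/k!
a^7/7! = 0.000002457
Σ terms (k=0..7): 1.00000 + 0.53400 + 0.14258 + 0.02538 + 0.003388 + 0.0003618 + 0.00003220 + 0.000002457 = 1.705741
B = 0.000002457/1.705741 = 0.000001440

Final: 0.000001440


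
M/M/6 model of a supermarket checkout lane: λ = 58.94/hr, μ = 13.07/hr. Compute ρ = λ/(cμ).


ρ = λ/(cμ) = 58.94/(6·13.07) = 58.94/78.42 = 0.7516

Final: 0.7516


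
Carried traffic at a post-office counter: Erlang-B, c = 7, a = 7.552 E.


B(7,7.552) = 0.282287 (Erlang-B)
Carried load = a(1 − B) = 7.552·(1 − 0.282287) = 7.552·0.717713 = 5.4202 E

Final: 5.4202 Erlangs


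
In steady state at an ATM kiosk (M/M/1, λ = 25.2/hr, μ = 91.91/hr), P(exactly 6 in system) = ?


ρ = 25.2/91.91 = 0.2742
P_n = (1−ρ)·ρ^n = (1 − 0.2742)·0.2742^6 = 0.7258·0.0004248 = 0.0003084

Final: 0.0003084


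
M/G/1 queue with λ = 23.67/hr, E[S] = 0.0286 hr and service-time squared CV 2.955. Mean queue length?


ρ = λ·E[S] = 23.67·0.0286 = 0.6770
Lq = ρ²(1+C_s²)/(2(1−ρ)) = 0.4583·(1+2.955)/(2·0.3230)
= 0.4583·3.9550/0.6461 = 2.80538

Final: 2.80538


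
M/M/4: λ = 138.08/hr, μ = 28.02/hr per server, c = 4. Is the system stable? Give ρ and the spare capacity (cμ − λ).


Total capacity cμ = 4·28.02 = 112.08/hr
ρ = λ/(cμ) = 138.08/112.08 = 1.2320
Stable ⇔ ρ < 1: NO
Spare capacity = cμ − λ = 112.08 − 138.08 = -26.00/hr

Final: ρ = 1.2320; unstable; margin = -26.00/hr


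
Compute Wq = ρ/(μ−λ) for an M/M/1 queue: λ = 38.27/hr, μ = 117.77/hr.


ρ = 38.27/117.77 = 0.3250
Wq = ρ/(μ−λ) = 0.3250/(117.77 − 38.27) = 0.3250/79.50 = 0.004087 hr

Final: 0.004087 hr


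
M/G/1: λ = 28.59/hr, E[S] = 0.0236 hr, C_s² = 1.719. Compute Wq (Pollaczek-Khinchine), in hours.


ρ = λ·E[S] = 28.59·0.0236 = 0.6747
E[S²] = E[S]²(1+C_s²) = 0.0236²·(1+1.719) = 0.001514
Wq = λ·E[S²]/(2(1−ρ)) = 28.59·0.001514/(2·0.3253) = 0.06655 hr

Final: 0.06655 hr


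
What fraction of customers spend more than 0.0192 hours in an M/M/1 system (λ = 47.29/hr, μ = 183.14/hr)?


W ~ Exponential(μ−λ) for M/M/1.
μ − λ = 183.14 − 47.29 = 135.8500
P(W > t) = e^{−(μ−λ)t} = e^{−2.6083} = 0.073658

Final: 0.073658


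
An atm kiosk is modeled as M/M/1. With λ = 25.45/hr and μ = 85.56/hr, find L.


ρ = λ/μ = 25.45/85.56 = 0.2975
L = ρ/(1−ρ) = 0.2975/(1 − 0.2975) = 0.2975/0.7025 = 0.4234

Final: 0.4234


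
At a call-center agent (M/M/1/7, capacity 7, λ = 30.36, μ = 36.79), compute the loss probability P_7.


ρ = λ/μ = 30.36/36.79 = 0.8252
P_K = (1−ρ)ρ^K/(1−ρ^(K+1)) = (0.1748·0.260618)/(1 − 0.215068)
= 0.045550/0.784932 = 0.058030

Final: 0.058030


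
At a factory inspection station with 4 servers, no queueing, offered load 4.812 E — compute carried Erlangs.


B(4,4.812) = 0.383193 (Erlang-B)
Carried load = a(1 − B) = 4.812·(1 − 0.383193) = 4.812·0.616807 = 2.9681 E

Final: 2.9681 Erlangs


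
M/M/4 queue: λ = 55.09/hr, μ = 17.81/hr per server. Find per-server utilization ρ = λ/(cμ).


ρ = λ/(cμ) = 55.09/(4·17.81) = 55.09/71.24 = 0.7733

Final: 0.7733


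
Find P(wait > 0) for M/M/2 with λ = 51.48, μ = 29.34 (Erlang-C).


a = λ/μ = 1.7546; ρ = a/2 = 0.8773
P₀ = 0.065359 (from M/M/c formula)
C(c,a) = [a^c/(c!(1−ρ))]·P₀ = [3.07863/(2·0.1227)]·0.065359
= 12.54540·0.065359 = 0.819961

Final: 0.819961


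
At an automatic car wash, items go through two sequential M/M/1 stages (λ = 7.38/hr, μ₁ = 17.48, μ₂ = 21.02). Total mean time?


Each node sees arrival rate λ = 7.38/hr (tandem ⇒ throughput preserved).
W₁ = 1/(μ₁−λ) = 1/(17.48−7.38) = 0.09901 hr
W₂ = 1/(μ₂−λ) = 1/(21.02−7.38) = 0.07331 hr
W_total = W₁ + W₂ = 0.09901 + 0.07331 = 0.17232 hr

Final: 0.17232 hr


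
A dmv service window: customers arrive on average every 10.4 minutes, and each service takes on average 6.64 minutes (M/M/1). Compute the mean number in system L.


λ = 60/10.4 = 5.7692 /hr
μ = 60/6.64 = 9.0361 /hr
ρ = λ/μ = 5.7692/9.0361 = 0.6385
L = ρ/(1−ρ) = 0.6385/0.3615 = 1.7660

Final: 1.7660


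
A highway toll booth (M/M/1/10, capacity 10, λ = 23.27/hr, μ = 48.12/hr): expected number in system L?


ρ = 23.27/48.12 = 0.4836
L = ρ[1 − (K+1)ρ^K + Kρ^(K+1)] / [(1−ρ)(1−ρ^(K+1))]
Numerator: 0.4836·(1 − 11·0.0006994 + 10·0.0003382) = 0.481498
Denominator: (0.5164)·(0.999662) = 0.516243
L = 0.481498/0.516243 = 0.9327

Final: 0.9327


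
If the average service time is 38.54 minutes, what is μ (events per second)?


μ = 1/(service time) in consistent units.
1 second = 0.0166667 min, so μ = 0.0166667/38.54 = 0.0004325 per second

Final: 0.0004325 /sec


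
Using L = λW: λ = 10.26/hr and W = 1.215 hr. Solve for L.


L = λW = 10.26·1.215 = 12.4659

Final: 12.4659


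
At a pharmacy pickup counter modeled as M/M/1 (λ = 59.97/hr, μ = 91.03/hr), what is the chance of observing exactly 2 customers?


ρ = 59.97/91.03 = 0.6588
P_n = (1−ρ)·ρ^n = (1 − 0.6588)·0.6588^2 = 0.3412·0.434009 = 0.148087

Final: 0.148087


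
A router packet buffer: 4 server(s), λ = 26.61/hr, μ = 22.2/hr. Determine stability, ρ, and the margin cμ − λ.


Total capacity cμ = 4·22.2 = 88.80/hr
ρ = λ/(cμ) = 26.61/88.80 = 0.2997
Stable ⇔ ρ < 1: YES
Spare capacity = cμ − λ = 88.80 − 26.61 = 62.19/hr

Final: ρ = 0.2997; stable; margin = 62.19/hr


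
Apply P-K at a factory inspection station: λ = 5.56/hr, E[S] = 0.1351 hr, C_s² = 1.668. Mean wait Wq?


ρ = λ·E[S] = 5.56·0.1351 = 0.7512
E[S²] = E[S]²(1+C_s²) = 0.1351²·(1+1.668) = 0.048696
Wq = λ·E[S²]/(2(1−ρ)) = 5.56·0.048696/(2·0.2488) = 0.54402 hr

Final: 0.54402 hr


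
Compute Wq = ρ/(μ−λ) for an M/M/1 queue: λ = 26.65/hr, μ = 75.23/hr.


ρ = 26.65/75.23 = 0.3542
Wq = ρ/(μ−λ) = 0.3542/(75.23 − 26.65) = 0.3542/48.58 = 0.007292 hr

Final: 0.007292 hr


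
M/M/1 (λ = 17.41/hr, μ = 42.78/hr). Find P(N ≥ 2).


ρ = 17.41/42.78 = 0.4070
P(N ≥ n) = ρ^n = 0.4070^2 = 0.165621

Final: 0.165621


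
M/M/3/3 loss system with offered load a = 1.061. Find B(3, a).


B(c,a) = (a^c/c!) / Σ_{k=0}^{c} a^k/k!
a^3/3! = 0.199065
Σ terms (k=0..3): 1.00000 + 1.06100 + 0.56286 + 0.19906 = 2.822925
B = 0.199065/2.822925 = 0.070517

Final: 0.070517


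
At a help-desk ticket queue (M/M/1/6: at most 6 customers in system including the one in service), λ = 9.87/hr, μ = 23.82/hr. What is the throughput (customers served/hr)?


ρ = 0.4144; P_K = (1−ρ)ρ^6/(1−ρ^7) = 0.002970
λ_eff = λ(1 − P_K) = 9.87·(1 − 0.002970) = 9.87·0.997030 = 9.8407 /hr

Final: 9.8407 /hr


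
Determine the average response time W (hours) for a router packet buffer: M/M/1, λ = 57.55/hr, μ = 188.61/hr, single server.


W = 1/(μ−λ) = 1/(188.61 − 57.55) = 1/131.06 = 0.007630 hr

Final: 0.007630 hr


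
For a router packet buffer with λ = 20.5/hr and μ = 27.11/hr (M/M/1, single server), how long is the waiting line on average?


ρ = 20.5/27.11 = 0.7562
Lq = ρ²/(1−ρ) = 0.5718/0.2438 = 2.3452

Final: 2.3452


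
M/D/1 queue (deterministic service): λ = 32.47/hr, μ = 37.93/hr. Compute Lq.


ρ = 32.47/37.93 = 0.8561
M/D/1: Lq = ρ²/(2(1−ρ)) = 0.7328/(2·0.1439) = 2.54542

Final: 2.54542


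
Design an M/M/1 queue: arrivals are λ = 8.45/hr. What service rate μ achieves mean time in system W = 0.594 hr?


W = 1/(μ−λ) ⇒ μ − λ = 1/W = 1/0.594 = 1.6835
μ = λ + 1/W = 8.45 + 1.6835 = 10.1335 per hr

Final: 10.1335 /hr


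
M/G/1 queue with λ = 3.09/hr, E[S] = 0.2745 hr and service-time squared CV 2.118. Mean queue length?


ρ = λ·E[S] = 3.09·0.2745 = 0.8482
Lq = ρ²(1+C_s²)/(2(1−ρ)) = 0.7195·(1+2.118)/(2·0.1518)
= 0.7195·3.1180/0.3036 = 7.38908

Final: 7.38908


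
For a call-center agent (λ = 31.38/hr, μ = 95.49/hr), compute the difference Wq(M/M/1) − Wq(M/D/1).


ρ = 31.38/95.49 = 0.3286
Wq(M/M/1) = ρ/(μ−λ) = 0.3286/64.11 = 0.005126 hr
Wq(M/D/1) = ρ/(2(μ−λ)) = 0.002563 hr
Savings = 0.005126 − 0.002563 = 0.002563 hr

Final: 0.002563 hr


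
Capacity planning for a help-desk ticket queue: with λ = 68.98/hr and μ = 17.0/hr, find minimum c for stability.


Stability requires cμ > λ ⇔ c > λ/μ.
λ/μ = 68.98/17.0 = 4.0576
Minimum integer c = ⌊4.0576⌋ + 1 = 5
Check: 5·17.0 = 85.00 > 68.98, while 4·17.0 = 68.00 ≤ 68.98

Final: 5 servers


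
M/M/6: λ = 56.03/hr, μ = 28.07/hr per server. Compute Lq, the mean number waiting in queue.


a = λ/μ = 1.9961; ρ = a/6 = 0.3327
P₀ = 0.135668
Lq = P₀·a^c·ρ / (c!·(1−ρ)²) = 0.135668·63.25127·0.3327/(720·0.44532)
= 0.008904

Final: 0.008904


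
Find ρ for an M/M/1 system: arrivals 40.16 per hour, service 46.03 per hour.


ρ = λ/μ = 40.16/46.03 = 0.8725

Final: 0.8725


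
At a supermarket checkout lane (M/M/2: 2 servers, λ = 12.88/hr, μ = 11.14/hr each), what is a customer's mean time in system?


a = 1.1562; ρ = 0.5781; P₀ = 0.267349
Lq = P₀·a^c·ρ/(c!(1−ρ)²) = 0.58034
Wq = Lq/λ = 0.58034/12.88 = 0.04506 hr
W = Wq + 1/μ = 0.04506 + 0.08977 = 0.13482 hr

Final: 0.13482 hr


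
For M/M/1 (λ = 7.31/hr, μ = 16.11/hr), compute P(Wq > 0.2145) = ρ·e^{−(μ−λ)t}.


ρ = 7.31/16.11 = 0.4538
P(Wq > t) = ρ·e^{−(μ−λ)t} = 0.4538·e^{−1.8876}
= 0.4538·0.151435 = 0.068714

Final: 0.068714


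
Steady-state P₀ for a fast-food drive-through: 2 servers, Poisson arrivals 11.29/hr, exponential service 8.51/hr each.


a = λ/μ = 11.29/8.51 = 1.3267; ρ = a/c = 0.6633
Σ_{k=0}^{1} a^k/k! (terms k=0..1) = 1.00000 + 1.32667 = 2.32667
Tail: a^2/(2!(1−ρ)) = 1.76007/(2·0.3367) = 2.61399
P₀ = 1/(2.32667 + 2.61399) = 1/4.94066 = 0.202402

Final: 0.202402


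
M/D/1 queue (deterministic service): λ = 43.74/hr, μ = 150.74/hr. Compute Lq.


ρ = 43.74/150.74 = 0.2902
M/D/1: Lq = ρ²/(2(1−ρ)) = 0.08420/(2·0.7098) = 0.05931

Final: 0.05931


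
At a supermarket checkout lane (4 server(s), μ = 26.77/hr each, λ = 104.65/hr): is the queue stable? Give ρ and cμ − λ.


Total capacity cμ = 4·26.77 = 107.08/hr
ρ = λ/(cμ) = 104.65/107.08 = 0.9773
Stable ⇔ ρ < 1: YES
Spare capacity = cμ − λ = 107.08 − 104.65 = 2.43/hr

Final: ρ = 0.9773; stable; margin = 2.43/hr


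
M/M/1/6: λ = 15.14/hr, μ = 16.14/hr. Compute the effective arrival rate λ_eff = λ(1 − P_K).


ρ = 0.9380; P_K = (1−ρ)ρ^6/(1−ρ^7) = 0.116956
λ_eff = λ(1 − P_K) = 15.14·(1 − 0.116956) = 15.14·0.883044 = 13.3693 /hr

Final: 13.3693 /hr


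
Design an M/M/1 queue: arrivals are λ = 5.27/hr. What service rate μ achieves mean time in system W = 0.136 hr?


W = 1/(μ−λ) ⇒ μ − λ = 1/W = 1/0.136 = 7.3529
μ = λ + 1/W = 5.27 + 7.3529 = 12.6229 per hr

Final: 12.6229 /hr


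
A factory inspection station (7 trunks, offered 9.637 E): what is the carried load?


B(7,9.637) = 0.392482 (Erlang-B)
Carried load = a(1 − B) = 9.637·(1 − 0.392482) = 9.637·0.607518 = 5.8547 E

Final: 5.8547 Erlangs


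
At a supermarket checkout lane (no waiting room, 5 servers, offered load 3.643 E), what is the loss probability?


B(c,a) = (a^c/c!) / Σ_{k=0}^{c} a^k/k!
a^5/5! = 5.347054
Σ terms (k=0..5): 1.00000 + 3.64300 + 6.63572 + 8.05798 + 7.33881 + 5.34705 = 32.022567
B = 5.347054/32.022567 = 0.166978

Final: 0.166978


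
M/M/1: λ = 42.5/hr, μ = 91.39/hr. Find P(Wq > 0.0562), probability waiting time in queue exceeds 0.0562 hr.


ρ = 42.5/91.39 = 0.4650
P(Wq > t) = ρ·e^{−(μ−λ)t} = 0.4650·e^{−2.7476}
= 0.4650·0.064080 = 0.029800

Final: 0.029800


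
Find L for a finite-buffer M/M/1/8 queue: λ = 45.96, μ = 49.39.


ρ = 45.96/49.39 = 0.9306
L = ρ[1 − (K+1)ρ^K + Kρ^(K+1)] / [(1−ρ)(1−ρ^(K+1))]
Numerator: 0.9306·(1 − 9·0.562248 + 8·0.523201) = 0.116672
Denominator: (0.06945)·(0.476799) = 0.033112
L = 0.116672/0.033112 = 3.5235

Final: 3.5235


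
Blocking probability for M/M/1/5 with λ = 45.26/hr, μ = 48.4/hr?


ρ = λ/μ = 45.26/48.4 = 0.9351
P_K = (1−ρ)ρ^K/(1−ρ^(K+1)) = (0.06488·0.715066)/(1 − 0.668675)
= 0.046391/0.331325 = 0.140015

Final: 0.140015


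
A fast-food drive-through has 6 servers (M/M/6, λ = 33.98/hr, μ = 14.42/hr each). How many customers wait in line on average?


a = λ/μ = 2.3564; ρ = a/6 = 0.3927
P₀ = 0.094379
Lq = P₀·a^c·ρ / (c!·(1−ρ)²) = 0.094379·171.21771·0.3927/(720·0.36876)
= 0.02390

Final: 0.02390


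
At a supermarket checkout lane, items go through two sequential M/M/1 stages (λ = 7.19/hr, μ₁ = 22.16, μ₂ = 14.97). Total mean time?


Each node sees arrival rate λ = 7.19/hr (tandem ⇒ throughput preserved).
W₁ = 1/(μ₁−λ) = 1/(22.16−7.19) = 0.06680 hr
W₂ = 1/(μ₂−λ) = 1/(14.97−7.19) = 0.12853 hr
W_total = W₁ + W₂ = 0.06680 + 0.12853 = 0.19533 hr

Final: 0.19533 hr


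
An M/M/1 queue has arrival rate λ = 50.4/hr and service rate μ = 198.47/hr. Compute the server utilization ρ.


ρ = λ/μ = 50.4/198.47 = 0.2539

Final: 0.2539


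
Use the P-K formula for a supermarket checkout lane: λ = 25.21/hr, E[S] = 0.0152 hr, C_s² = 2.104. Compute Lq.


ρ = λ·E[S] = 25.21·0.0152 = 0.3832
Lq = ρ²(1+C_s²)/(2(1−ρ)) = 0.1468·(1+2.104)/(2·0.6168)
= 0.1468·3.1040/1.2336 = 0.36947

Final: 0.36947


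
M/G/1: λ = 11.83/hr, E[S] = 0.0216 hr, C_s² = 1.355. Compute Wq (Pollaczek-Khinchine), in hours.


ρ = λ·E[S] = 11.83·0.0216 = 0.2555
E[S²] = E[S]²(1+C_s²) = 0.0216²·(1+1.355) = 0.001099
Wq = λ·E[S²]/(2(1−ρ)) = 11.83·0.001099/(2·0.7445) = 0.008730 hr

Final: 0.008730 hr


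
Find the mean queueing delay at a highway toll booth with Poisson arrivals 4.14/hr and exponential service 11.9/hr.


ρ = 4.14/11.9 = 0.3479
Wq = ρ/(μ−λ) = 0.3479/(11.9 − 4.14) = 0.3479/7.76 = 0.04483 hr

Final: 0.04483 hr


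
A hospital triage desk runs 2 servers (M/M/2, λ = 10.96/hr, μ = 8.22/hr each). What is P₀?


a = λ/μ = 10.96/8.22 = 1.3333; ρ = a/c = 0.6667
Σ_{k=0}^{1} a^k/k! (terms k=0..1) = 1.00000 + 1.33333 = 2.33333
Tail: a^2/(2!(1−ρ)) = 1.77778/(2·0.3333) = 2.66667
P₀ = 1/(2.33333 + 2.66667) = 1/5.00000 = 0.200000

Final: 0.200000


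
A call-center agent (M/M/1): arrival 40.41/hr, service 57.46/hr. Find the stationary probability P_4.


ρ = 40.41/57.46 = 0.7033
P_n = (1−ρ)·ρ^n = (1 − 0.7033)·0.7033^4 = 0.2967·0.244621 = 0.072586

Final: 0.072586


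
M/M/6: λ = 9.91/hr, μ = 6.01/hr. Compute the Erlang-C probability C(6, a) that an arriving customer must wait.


a = λ/μ = 1.6489; ρ = a/6 = 0.2748
P₀ = 0.192171 (from M/M/c formula)
C(c,a) = [a^c/(c!(1−ρ))]·P₀ = [20.09996/(720·0.7252)]·0.192171
= 0.03850·0.192171 = 0.007398

Final: 0.007398


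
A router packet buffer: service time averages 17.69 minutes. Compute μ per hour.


μ = 1/(service time) in consistent units.
1 hour = 60 min, so μ = 60/17.69 = 3.3917 per hour

Final: 3.3917 /hr


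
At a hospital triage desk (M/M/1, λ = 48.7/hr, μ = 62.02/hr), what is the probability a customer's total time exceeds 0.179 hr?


W ~ Exponential(μ−λ) for M/M/1.
μ − λ = 62.02 − 48.7 = 13.3200
P(W > t) = e^{−(μ−λ)t} = e^{−2.3843} = 0.092155

Final: 0.092155


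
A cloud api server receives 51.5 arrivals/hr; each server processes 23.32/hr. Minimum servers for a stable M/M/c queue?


Stability requires cμ > λ ⇔ c > λ/μ.
λ/μ = 51.5/23.32 = 2.2084
Minimum integer c = ⌊2.2084⌋ + 1 = 3
Check: 3·23.32 = 69.96 > 51.5, while 2·23.32 = 46.64 ≤ 51.5

Final: 3 servers


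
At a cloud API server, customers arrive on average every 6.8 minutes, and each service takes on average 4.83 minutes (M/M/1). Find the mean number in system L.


λ = 60/6.8 = 8.8235 /hr
μ = 60/4.83 = 12.4224 /hr
ρ = λ/μ = 8.8235/12.4224 = 0.7103
L = ρ/(1−ρ) = 0.7103/0.2897 = 2.4518

Final: 2.4518


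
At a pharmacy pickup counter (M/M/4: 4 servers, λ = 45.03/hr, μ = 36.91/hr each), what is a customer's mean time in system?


a = 1.2200; ρ = 0.3050; P₀ = 0.294149
Lq = P₀·a^c·ρ/(c!(1−ρ)²) = 0.01714
Wq = Lq/λ = 0.01714/45.03 = 0.0003807 hr
W = Wq + 1/μ = 0.0003807 + 0.02709 = 0.02747 hr

Final: 0.02747 hr


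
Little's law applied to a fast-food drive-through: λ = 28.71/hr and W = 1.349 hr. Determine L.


L = λW = 28.71·1.349 = 38.7298

Final: 38.7298


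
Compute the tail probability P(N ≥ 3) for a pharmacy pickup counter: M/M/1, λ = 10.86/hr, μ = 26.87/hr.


ρ = 10.86/26.87 = 0.4042
P(N ≥ n) = ρ^n = 0.4042^3 = 0.066022

Final: 0.066022


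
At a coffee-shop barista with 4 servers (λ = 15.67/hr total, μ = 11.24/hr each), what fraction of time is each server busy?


ρ = λ/(cμ) = 15.67/(4·11.24) = 15.67/44.96 = 0.3485

Final: 0.3485


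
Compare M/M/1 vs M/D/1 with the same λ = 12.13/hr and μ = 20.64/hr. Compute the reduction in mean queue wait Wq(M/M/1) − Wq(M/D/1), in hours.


ρ = 12.13/20.64 = 0.5877
Wq(M/M/1) = ρ/(μ−λ) = 0.5877/8.51 = 0.06906 hr
Wq(M/D/1) = ρ/(2(μ−λ)) = 0.03453 hr
Savings = 0.06906 − 0.03453 = 0.03453 hr

Final: 0.03453 hr


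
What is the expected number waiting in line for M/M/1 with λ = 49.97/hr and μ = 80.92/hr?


ρ = 49.97/80.92 = 0.6175
Lq = ρ²/(1−ρ) = 0.3813/0.3825 = 0.9970

Final: 0.9970


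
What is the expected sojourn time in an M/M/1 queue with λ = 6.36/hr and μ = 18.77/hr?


W = 1/(μ−λ) = 1/(18.77 − 6.36) = 1/12.41 = 0.08058 hr

Final: 0.08058 hr


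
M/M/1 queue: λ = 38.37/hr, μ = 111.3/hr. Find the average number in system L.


ρ = λ/μ = 38.37/111.3 = 0.3447
L = ρ/(1−ρ) = 0.3447/(1 − 0.3447) = 0.3447/0.6553 = 0.5261

Final: 0.5261


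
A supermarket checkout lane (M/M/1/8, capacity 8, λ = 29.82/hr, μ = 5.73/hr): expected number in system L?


ρ = 29.82/5.73 = 5.2042
L = ρ[1 − (K+1)ρ^K + Kρ^(K+1)] / [(1−ρ)(1−ρ^(K+1))]
Numerator: 5.2042·(1 − 9·538051.860177 + 8·2800123.293278) = 91377850.685867
Denominator: (-4.2042)·(-2800122.293278) = 11772241.892681
L = 91377850.685867/11772241.892681 = 7.7621

Final: 7.7621


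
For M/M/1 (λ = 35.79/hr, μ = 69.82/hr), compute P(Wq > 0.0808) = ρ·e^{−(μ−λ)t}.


ρ = 35.79/69.82 = 0.5126
P(Wq > t) = ρ·e^{−(μ−λ)t} = 0.5126·e^{−2.7496}
= 0.5126·0.063952 = 0.032782

Final: 0.032782


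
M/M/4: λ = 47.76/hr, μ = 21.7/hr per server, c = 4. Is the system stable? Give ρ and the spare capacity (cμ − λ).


Total capacity cμ = 4·21.7 = 86.80/hr
ρ = λ/(cμ) = 47.76/86.80 = 0.5502
Stable ⇔ ρ < 1: YES
Spare capacity = cμ − λ = 86.80 − 47.76 = 39.04/hr

Final: ρ = 0.5502; stable; margin = 39.04/hr


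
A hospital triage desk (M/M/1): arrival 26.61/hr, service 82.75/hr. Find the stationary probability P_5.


ρ = 26.61/82.75 = 0.3216
P_n = (1−ρ)·ρ^n = (1 − 0.3216)·0.3216^5 = 0.6784·0.003439 = 0.002333

Final: 0.002333


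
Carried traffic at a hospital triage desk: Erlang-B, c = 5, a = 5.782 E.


B(5,5.782) = 0.344908 (Erlang-B)
Carried load = a(1 − B) = 5.782·(1 − 0.344908) = 5.782·0.655092 = 3.7877 E

Final: 3.7877 Erlangs


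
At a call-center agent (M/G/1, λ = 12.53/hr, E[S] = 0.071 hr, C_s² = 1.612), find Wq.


ρ = λ·E[S] = 12.53·0.071 = 0.8896
E[S²] = E[S]²(1+C_s²) = 0.071²·(1+1.612) = 0.013167
Wq = λ·E[S²]/(2(1−ρ)) = 12.53·0.013167/(2·0.1104) = 0.74741 hr

Final: 0.74741 hr


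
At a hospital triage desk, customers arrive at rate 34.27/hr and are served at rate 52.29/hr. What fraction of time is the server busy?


ρ = λ/μ = 34.27/52.29 = 0.6554

Final: 0.6554


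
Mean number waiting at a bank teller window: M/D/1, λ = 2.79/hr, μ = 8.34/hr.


ρ = 2.79/8.34 = 0.3345
M/D/1: Lq = ρ²/(2(1−ρ)) = 0.1119/(2·0.6655) = 0.08409

Final: 0.08409


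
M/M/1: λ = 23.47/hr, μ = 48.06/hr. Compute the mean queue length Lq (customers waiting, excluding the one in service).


ρ = 23.47/48.06 = 0.4883
Lq = ρ²/(1−ρ) = 0.2385/0.5117 = 0.4661

Final: 0.4661


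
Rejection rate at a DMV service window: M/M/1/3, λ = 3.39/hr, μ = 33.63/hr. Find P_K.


ρ = λ/μ = 3.39/33.63 = 0.1008
P_K = (1−ρ)ρ^K/(1−ρ^(K+1)) = (0.8992·0.001024)/(1 − 0.0001033)
= 0.0009210/0.999897 = 0.0009211

Final: 0.0009211


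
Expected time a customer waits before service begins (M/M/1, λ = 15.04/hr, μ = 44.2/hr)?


ρ = 15.04/44.2 = 0.3403
Wq = ρ/(μ−λ) = 0.3403/(44.2 − 15.04) = 0.3403/29.16 = 0.01167 hr

Final: 0.01167 hr


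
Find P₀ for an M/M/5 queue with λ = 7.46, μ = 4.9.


a = λ/μ = 7.46/4.9 = 1.5224; ρ = a/c = 0.3045
Σ_{k=0}^{4} a^k/k! (terms k=0..4) = 1.00000 + 1.52245 + 1.15893 + 0.58813 + 0.22385 = 4.49336
Tail: a^5/(5!(1−ρ)) = 8.17925/(120·0.6955) = 0.09800
P₀ = 1/(4.49336 + 0.09800) = 1/4.59136 = 0.217800

Final: 0.217800


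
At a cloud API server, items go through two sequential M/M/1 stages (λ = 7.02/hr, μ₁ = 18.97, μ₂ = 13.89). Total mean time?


Each node sees arrival rate λ = 7.02/hr (tandem ⇒ throughput preserved).
W₁ = 1/(μ₁−λ) = 1/(18.97−7.02) = 0.08368 hr
W₂ = 1/(μ₂−λ) = 1/(13.89−7.02) = 0.14556 hr
W_total = W₁ + W₂ = 0.08368 + 0.14556 = 0.22924 hr

Final: 0.22924 hr
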